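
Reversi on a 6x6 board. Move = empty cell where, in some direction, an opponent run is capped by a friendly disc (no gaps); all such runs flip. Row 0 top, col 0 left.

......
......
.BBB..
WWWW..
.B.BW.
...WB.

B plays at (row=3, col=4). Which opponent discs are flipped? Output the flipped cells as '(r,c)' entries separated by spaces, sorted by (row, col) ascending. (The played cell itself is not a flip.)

Dir NW: first cell 'B' (not opp) -> no flip
Dir N: first cell '.' (not opp) -> no flip
Dir NE: first cell '.' (not opp) -> no flip
Dir W: opp run (3,3) (3,2) (3,1) (3,0), next=edge -> no flip
Dir E: first cell '.' (not opp) -> no flip
Dir SW: first cell 'B' (not opp) -> no flip
Dir S: opp run (4,4) capped by B -> flip
Dir SE: first cell '.' (not opp) -> no flip

Answer: (4,4)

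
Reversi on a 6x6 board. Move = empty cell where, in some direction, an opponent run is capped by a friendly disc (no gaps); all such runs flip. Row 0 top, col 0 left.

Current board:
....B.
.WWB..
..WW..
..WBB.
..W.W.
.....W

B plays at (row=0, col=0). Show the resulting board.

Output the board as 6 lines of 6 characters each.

Answer: B...B.
.BWB..
..BW..
..WBB.
..W.W.
.....W

Derivation:
Place B at (0,0); scan 8 dirs for brackets.
Dir NW: edge -> no flip
Dir N: edge -> no flip
Dir NE: edge -> no flip
Dir W: edge -> no flip
Dir E: first cell '.' (not opp) -> no flip
Dir SW: edge -> no flip
Dir S: first cell '.' (not opp) -> no flip
Dir SE: opp run (1,1) (2,2) capped by B -> flip
All flips: (1,1) (2,2)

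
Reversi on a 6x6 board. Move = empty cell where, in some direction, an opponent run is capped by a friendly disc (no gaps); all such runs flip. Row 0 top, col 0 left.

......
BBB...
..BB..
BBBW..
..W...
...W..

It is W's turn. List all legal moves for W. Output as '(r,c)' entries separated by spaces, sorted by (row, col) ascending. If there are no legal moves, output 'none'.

Answer: (0,0) (0,2) (1,3) (2,0)

Derivation:
(0,0): flips 2 -> legal
(0,1): no bracket -> illegal
(0,2): flips 3 -> legal
(0,3): no bracket -> illegal
(1,3): flips 1 -> legal
(1,4): no bracket -> illegal
(2,0): flips 1 -> legal
(2,1): no bracket -> illegal
(2,4): no bracket -> illegal
(3,4): no bracket -> illegal
(4,0): no bracket -> illegal
(4,1): no bracket -> illegal
(4,3): no bracket -> illegal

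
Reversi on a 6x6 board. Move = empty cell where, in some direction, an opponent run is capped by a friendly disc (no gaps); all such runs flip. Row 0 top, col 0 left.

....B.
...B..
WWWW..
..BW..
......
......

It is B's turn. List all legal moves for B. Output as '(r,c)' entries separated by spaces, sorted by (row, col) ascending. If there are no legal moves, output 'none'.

(1,0): flips 1 -> legal
(1,1): no bracket -> illegal
(1,2): flips 1 -> legal
(1,4): flips 1 -> legal
(2,4): no bracket -> illegal
(3,0): no bracket -> illegal
(3,1): flips 1 -> legal
(3,4): flips 1 -> legal
(4,2): no bracket -> illegal
(4,3): flips 2 -> legal
(4,4): no bracket -> illegal

Answer: (1,0) (1,2) (1,4) (3,1) (3,4) (4,3)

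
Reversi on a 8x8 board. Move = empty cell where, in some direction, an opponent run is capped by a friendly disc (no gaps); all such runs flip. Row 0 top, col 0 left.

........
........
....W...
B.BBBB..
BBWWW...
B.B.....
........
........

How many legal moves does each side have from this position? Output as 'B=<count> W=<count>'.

-- B to move --
(1,3): flips 1 -> legal
(1,4): flips 1 -> legal
(1,5): flips 1 -> legal
(2,3): no bracket -> illegal
(2,5): no bracket -> illegal
(3,1): no bracket -> illegal
(4,5): flips 3 -> legal
(5,1): flips 1 -> legal
(5,3): flips 2 -> legal
(5,4): flips 2 -> legal
(5,5): flips 1 -> legal
B mobility = 8
-- W to move --
(2,0): no bracket -> illegal
(2,1): flips 1 -> legal
(2,2): flips 2 -> legal
(2,3): flips 1 -> legal
(2,5): flips 1 -> legal
(2,6): flips 1 -> legal
(3,1): no bracket -> illegal
(3,6): no bracket -> illegal
(4,5): no bracket -> illegal
(4,6): flips 1 -> legal
(5,1): no bracket -> illegal
(5,3): no bracket -> illegal
(6,0): no bracket -> illegal
(6,1): flips 1 -> legal
(6,2): flips 1 -> legal
(6,3): no bracket -> illegal
W mobility = 8

Answer: B=8 W=8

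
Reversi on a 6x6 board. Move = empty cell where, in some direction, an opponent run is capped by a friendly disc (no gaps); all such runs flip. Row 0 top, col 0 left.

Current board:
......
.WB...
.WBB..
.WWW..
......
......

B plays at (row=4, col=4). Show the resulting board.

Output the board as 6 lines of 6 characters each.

Answer: ......
.WB...
.WBB..
.WWB..
....B.
......

Derivation:
Place B at (4,4); scan 8 dirs for brackets.
Dir NW: opp run (3,3) capped by B -> flip
Dir N: first cell '.' (not opp) -> no flip
Dir NE: first cell '.' (not opp) -> no flip
Dir W: first cell '.' (not opp) -> no flip
Dir E: first cell '.' (not opp) -> no flip
Dir SW: first cell '.' (not opp) -> no flip
Dir S: first cell '.' (not opp) -> no flip
Dir SE: first cell '.' (not opp) -> no flip
All flips: (3,3)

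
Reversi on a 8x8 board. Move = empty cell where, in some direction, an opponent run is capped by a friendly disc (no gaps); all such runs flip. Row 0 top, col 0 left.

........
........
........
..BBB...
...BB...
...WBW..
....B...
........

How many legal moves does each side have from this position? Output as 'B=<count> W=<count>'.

Answer: B=7 W=5

Derivation:
-- B to move --
(4,2): flips 1 -> legal
(4,5): no bracket -> illegal
(4,6): flips 1 -> legal
(5,2): flips 1 -> legal
(5,6): flips 1 -> legal
(6,2): flips 1 -> legal
(6,3): flips 1 -> legal
(6,5): no bracket -> illegal
(6,6): flips 1 -> legal
B mobility = 7
-- W to move --
(2,1): no bracket -> illegal
(2,2): flips 2 -> legal
(2,3): flips 2 -> legal
(2,4): no bracket -> illegal
(2,5): no bracket -> illegal
(3,1): no bracket -> illegal
(3,5): flips 1 -> legal
(4,1): no bracket -> illegal
(4,2): no bracket -> illegal
(4,5): no bracket -> illegal
(5,2): no bracket -> illegal
(6,3): no bracket -> illegal
(6,5): no bracket -> illegal
(7,3): flips 1 -> legal
(7,4): no bracket -> illegal
(7,5): flips 1 -> legal
W mobility = 5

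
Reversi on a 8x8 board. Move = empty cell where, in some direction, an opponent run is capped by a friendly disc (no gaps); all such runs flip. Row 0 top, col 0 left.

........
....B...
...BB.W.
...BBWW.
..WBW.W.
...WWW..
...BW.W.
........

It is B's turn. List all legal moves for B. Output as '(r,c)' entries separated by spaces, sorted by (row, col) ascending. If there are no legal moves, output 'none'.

Answer: (3,7) (4,1) (4,5) (5,1) (5,7) (6,5) (7,4) (7,7)

Derivation:
(1,5): no bracket -> illegal
(1,6): no bracket -> illegal
(1,7): no bracket -> illegal
(2,5): no bracket -> illegal
(2,7): no bracket -> illegal
(3,1): no bracket -> illegal
(3,2): no bracket -> illegal
(3,7): flips 2 -> legal
(4,1): flips 1 -> legal
(4,5): flips 2 -> legal
(4,7): no bracket -> illegal
(5,1): flips 1 -> legal
(5,2): no bracket -> illegal
(5,6): no bracket -> illegal
(5,7): flips 2 -> legal
(6,2): no bracket -> illegal
(6,5): flips 2 -> legal
(6,7): no bracket -> illegal
(7,3): no bracket -> illegal
(7,4): flips 3 -> legal
(7,5): no bracket -> illegal
(7,6): no bracket -> illegal
(7,7): flips 3 -> legal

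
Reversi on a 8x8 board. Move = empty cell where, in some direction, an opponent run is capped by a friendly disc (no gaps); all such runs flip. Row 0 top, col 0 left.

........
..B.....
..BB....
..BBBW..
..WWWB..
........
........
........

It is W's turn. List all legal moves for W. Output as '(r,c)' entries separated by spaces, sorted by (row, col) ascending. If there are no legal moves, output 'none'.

(0,1): no bracket -> illegal
(0,2): flips 3 -> legal
(0,3): no bracket -> illegal
(1,1): flips 2 -> legal
(1,3): flips 2 -> legal
(1,4): no bracket -> illegal
(2,1): flips 1 -> legal
(2,4): flips 2 -> legal
(2,5): flips 1 -> legal
(3,1): flips 3 -> legal
(3,6): no bracket -> illegal
(4,1): no bracket -> illegal
(4,6): flips 1 -> legal
(5,4): no bracket -> illegal
(5,5): flips 1 -> legal
(5,6): no bracket -> illegal

Answer: (0,2) (1,1) (1,3) (2,1) (2,4) (2,5) (3,1) (4,6) (5,5)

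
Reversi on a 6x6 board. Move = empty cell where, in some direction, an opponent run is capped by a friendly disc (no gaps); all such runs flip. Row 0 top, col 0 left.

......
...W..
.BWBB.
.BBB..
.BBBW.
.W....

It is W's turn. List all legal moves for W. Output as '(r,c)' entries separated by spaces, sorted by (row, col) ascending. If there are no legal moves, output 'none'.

Answer: (1,1) (1,5) (2,0) (2,5) (3,5) (4,0) (5,2) (5,3)

Derivation:
(1,0): no bracket -> illegal
(1,1): flips 3 -> legal
(1,2): no bracket -> illegal
(1,4): no bracket -> illegal
(1,5): flips 3 -> legal
(2,0): flips 1 -> legal
(2,5): flips 2 -> legal
(3,0): no bracket -> illegal
(3,4): no bracket -> illegal
(3,5): flips 1 -> legal
(4,0): flips 4 -> legal
(5,0): no bracket -> illegal
(5,2): flips 2 -> legal
(5,3): flips 3 -> legal
(5,4): no bracket -> illegal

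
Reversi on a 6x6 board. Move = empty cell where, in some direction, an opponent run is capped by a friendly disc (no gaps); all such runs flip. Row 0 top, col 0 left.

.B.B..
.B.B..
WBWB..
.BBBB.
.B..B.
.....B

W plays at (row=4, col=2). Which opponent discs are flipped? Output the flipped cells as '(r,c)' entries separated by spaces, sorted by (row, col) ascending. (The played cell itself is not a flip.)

Answer: (3,1) (3,2)

Derivation:
Dir NW: opp run (3,1) capped by W -> flip
Dir N: opp run (3,2) capped by W -> flip
Dir NE: opp run (3,3), next='.' -> no flip
Dir W: opp run (4,1), next='.' -> no flip
Dir E: first cell '.' (not opp) -> no flip
Dir SW: first cell '.' (not opp) -> no flip
Dir S: first cell '.' (not opp) -> no flip
Dir SE: first cell '.' (not opp) -> no flip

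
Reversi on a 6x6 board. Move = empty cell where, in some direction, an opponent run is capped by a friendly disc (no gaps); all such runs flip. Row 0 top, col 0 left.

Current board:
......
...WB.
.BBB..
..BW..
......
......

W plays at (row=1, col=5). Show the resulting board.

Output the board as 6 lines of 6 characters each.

Place W at (1,5); scan 8 dirs for brackets.
Dir NW: first cell '.' (not opp) -> no flip
Dir N: first cell '.' (not opp) -> no flip
Dir NE: edge -> no flip
Dir W: opp run (1,4) capped by W -> flip
Dir E: edge -> no flip
Dir SW: first cell '.' (not opp) -> no flip
Dir S: first cell '.' (not opp) -> no flip
Dir SE: edge -> no flip
All flips: (1,4)

Answer: ......
...WWW
.BBB..
..BW..
......
......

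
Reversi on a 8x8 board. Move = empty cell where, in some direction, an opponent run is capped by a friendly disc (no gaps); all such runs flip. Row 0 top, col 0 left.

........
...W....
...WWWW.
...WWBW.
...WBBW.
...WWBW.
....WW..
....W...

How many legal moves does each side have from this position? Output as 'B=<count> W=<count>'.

Answer: B=18 W=1

Derivation:
-- B to move --
(0,2): flips 2 -> legal
(0,3): no bracket -> illegal
(0,4): no bracket -> illegal
(1,2): flips 2 -> legal
(1,4): flips 2 -> legal
(1,5): flips 1 -> legal
(1,6): no bracket -> illegal
(1,7): flips 1 -> legal
(2,2): flips 1 -> legal
(2,7): flips 1 -> legal
(3,2): flips 2 -> legal
(3,7): flips 2 -> legal
(4,2): flips 1 -> legal
(4,7): flips 1 -> legal
(5,2): flips 2 -> legal
(5,7): flips 2 -> legal
(6,2): flips 1 -> legal
(6,3): flips 1 -> legal
(6,6): no bracket -> illegal
(6,7): flips 1 -> legal
(7,3): flips 1 -> legal
(7,5): flips 1 -> legal
(7,6): no bracket -> illegal
B mobility = 18
-- W to move --
(6,6): flips 2 -> legal
W mobility = 1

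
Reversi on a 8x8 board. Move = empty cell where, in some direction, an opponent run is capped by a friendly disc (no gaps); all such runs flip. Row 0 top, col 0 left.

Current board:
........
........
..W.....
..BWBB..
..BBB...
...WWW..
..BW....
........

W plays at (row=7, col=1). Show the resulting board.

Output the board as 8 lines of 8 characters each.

Place W at (7,1); scan 8 dirs for brackets.
Dir NW: first cell '.' (not opp) -> no flip
Dir N: first cell '.' (not opp) -> no flip
Dir NE: opp run (6,2) capped by W -> flip
Dir W: first cell '.' (not opp) -> no flip
Dir E: first cell '.' (not opp) -> no flip
Dir SW: edge -> no flip
Dir S: edge -> no flip
Dir SE: edge -> no flip
All flips: (6,2)

Answer: ........
........
..W.....
..BWBB..
..BBB...
...WWW..
..WW....
.W......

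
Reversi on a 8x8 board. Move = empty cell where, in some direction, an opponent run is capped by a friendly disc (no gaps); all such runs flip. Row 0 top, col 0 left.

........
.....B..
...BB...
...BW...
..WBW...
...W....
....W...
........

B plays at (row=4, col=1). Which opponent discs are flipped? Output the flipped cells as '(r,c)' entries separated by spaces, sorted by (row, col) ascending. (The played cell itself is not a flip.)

Dir NW: first cell '.' (not opp) -> no flip
Dir N: first cell '.' (not opp) -> no flip
Dir NE: first cell '.' (not opp) -> no flip
Dir W: first cell '.' (not opp) -> no flip
Dir E: opp run (4,2) capped by B -> flip
Dir SW: first cell '.' (not opp) -> no flip
Dir S: first cell '.' (not opp) -> no flip
Dir SE: first cell '.' (not opp) -> no flip

Answer: (4,2)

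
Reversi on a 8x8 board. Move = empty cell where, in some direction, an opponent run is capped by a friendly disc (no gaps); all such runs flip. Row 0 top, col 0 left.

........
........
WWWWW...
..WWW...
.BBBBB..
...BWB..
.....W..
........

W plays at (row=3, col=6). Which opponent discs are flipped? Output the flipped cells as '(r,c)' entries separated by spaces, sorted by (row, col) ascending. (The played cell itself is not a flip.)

Answer: (4,5)

Derivation:
Dir NW: first cell '.' (not opp) -> no flip
Dir N: first cell '.' (not opp) -> no flip
Dir NE: first cell '.' (not opp) -> no flip
Dir W: first cell '.' (not opp) -> no flip
Dir E: first cell '.' (not opp) -> no flip
Dir SW: opp run (4,5) capped by W -> flip
Dir S: first cell '.' (not opp) -> no flip
Dir SE: first cell '.' (not opp) -> no flip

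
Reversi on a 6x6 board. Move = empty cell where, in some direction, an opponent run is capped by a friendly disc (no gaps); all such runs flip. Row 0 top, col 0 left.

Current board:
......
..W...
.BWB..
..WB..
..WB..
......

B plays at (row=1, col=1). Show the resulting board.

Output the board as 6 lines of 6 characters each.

Answer: ......
.BW...
.BBB..
..WB..
..WB..
......

Derivation:
Place B at (1,1); scan 8 dirs for brackets.
Dir NW: first cell '.' (not opp) -> no flip
Dir N: first cell '.' (not opp) -> no flip
Dir NE: first cell '.' (not opp) -> no flip
Dir W: first cell '.' (not opp) -> no flip
Dir E: opp run (1,2), next='.' -> no flip
Dir SW: first cell '.' (not opp) -> no flip
Dir S: first cell 'B' (not opp) -> no flip
Dir SE: opp run (2,2) capped by B -> flip
All flips: (2,2)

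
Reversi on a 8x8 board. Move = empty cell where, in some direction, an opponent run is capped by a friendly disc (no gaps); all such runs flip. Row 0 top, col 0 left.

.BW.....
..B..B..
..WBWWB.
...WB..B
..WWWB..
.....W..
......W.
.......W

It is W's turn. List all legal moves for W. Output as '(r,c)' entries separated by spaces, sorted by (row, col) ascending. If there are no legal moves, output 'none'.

(0,0): flips 1 -> legal
(0,3): no bracket -> illegal
(0,4): no bracket -> illegal
(0,5): flips 1 -> legal
(0,6): flips 1 -> legal
(1,0): no bracket -> illegal
(1,1): no bracket -> illegal
(1,3): flips 1 -> legal
(1,4): no bracket -> illegal
(1,6): no bracket -> illegal
(1,7): no bracket -> illegal
(2,1): no bracket -> illegal
(2,7): flips 1 -> legal
(3,2): no bracket -> illegal
(3,5): flips 2 -> legal
(3,6): no bracket -> illegal
(4,6): flips 1 -> legal
(4,7): no bracket -> illegal
(5,4): no bracket -> illegal
(5,6): no bracket -> illegal

Answer: (0,0) (0,5) (0,6) (1,3) (2,7) (3,5) (4,6)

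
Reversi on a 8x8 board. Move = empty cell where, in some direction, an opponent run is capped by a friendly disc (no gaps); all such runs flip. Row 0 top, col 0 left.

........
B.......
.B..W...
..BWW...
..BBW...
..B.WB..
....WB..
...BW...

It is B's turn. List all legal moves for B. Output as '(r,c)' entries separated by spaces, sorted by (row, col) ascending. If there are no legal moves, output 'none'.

Answer: (1,5) (2,2) (2,3) (2,5) (3,5) (4,5) (5,3) (6,3) (7,5)

Derivation:
(1,3): no bracket -> illegal
(1,4): no bracket -> illegal
(1,5): flips 2 -> legal
(2,2): flips 2 -> legal
(2,3): flips 1 -> legal
(2,5): flips 1 -> legal
(3,5): flips 2 -> legal
(4,5): flips 1 -> legal
(5,3): flips 1 -> legal
(6,3): flips 1 -> legal
(7,5): flips 1 -> legal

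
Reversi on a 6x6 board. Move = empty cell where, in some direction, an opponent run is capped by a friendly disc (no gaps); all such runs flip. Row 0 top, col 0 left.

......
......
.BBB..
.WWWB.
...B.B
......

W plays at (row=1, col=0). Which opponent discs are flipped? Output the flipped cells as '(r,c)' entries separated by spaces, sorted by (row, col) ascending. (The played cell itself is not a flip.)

Dir NW: edge -> no flip
Dir N: first cell '.' (not opp) -> no flip
Dir NE: first cell '.' (not opp) -> no flip
Dir W: edge -> no flip
Dir E: first cell '.' (not opp) -> no flip
Dir SW: edge -> no flip
Dir S: first cell '.' (not opp) -> no flip
Dir SE: opp run (2,1) capped by W -> flip

Answer: (2,1)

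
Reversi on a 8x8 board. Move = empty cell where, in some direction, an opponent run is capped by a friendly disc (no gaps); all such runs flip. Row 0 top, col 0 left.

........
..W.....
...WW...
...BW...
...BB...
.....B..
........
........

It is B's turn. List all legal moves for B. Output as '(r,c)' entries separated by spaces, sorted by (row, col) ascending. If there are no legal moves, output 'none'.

Answer: (1,3) (1,4) (1,5) (2,5) (3,5)

Derivation:
(0,1): no bracket -> illegal
(0,2): no bracket -> illegal
(0,3): no bracket -> illegal
(1,1): no bracket -> illegal
(1,3): flips 1 -> legal
(1,4): flips 2 -> legal
(1,5): flips 1 -> legal
(2,1): no bracket -> illegal
(2,2): no bracket -> illegal
(2,5): flips 1 -> legal
(3,2): no bracket -> illegal
(3,5): flips 1 -> legal
(4,5): no bracket -> illegal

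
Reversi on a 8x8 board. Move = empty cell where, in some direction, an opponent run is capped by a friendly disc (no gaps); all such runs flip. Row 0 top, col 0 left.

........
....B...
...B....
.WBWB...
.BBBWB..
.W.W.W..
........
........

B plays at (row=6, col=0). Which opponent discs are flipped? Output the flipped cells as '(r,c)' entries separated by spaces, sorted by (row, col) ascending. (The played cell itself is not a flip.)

Answer: (5,1)

Derivation:
Dir NW: edge -> no flip
Dir N: first cell '.' (not opp) -> no flip
Dir NE: opp run (5,1) capped by B -> flip
Dir W: edge -> no flip
Dir E: first cell '.' (not opp) -> no flip
Dir SW: edge -> no flip
Dir S: first cell '.' (not opp) -> no flip
Dir SE: first cell '.' (not opp) -> no flip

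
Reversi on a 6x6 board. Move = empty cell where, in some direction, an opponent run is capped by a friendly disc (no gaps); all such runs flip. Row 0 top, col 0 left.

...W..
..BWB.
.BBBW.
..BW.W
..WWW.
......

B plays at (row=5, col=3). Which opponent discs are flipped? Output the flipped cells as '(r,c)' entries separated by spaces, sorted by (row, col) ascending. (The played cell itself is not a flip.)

Answer: (3,3) (4,3)

Derivation:
Dir NW: opp run (4,2), next='.' -> no flip
Dir N: opp run (4,3) (3,3) capped by B -> flip
Dir NE: opp run (4,4) (3,5), next=edge -> no flip
Dir W: first cell '.' (not opp) -> no flip
Dir E: first cell '.' (not opp) -> no flip
Dir SW: edge -> no flip
Dir S: edge -> no flip
Dir SE: edge -> no flip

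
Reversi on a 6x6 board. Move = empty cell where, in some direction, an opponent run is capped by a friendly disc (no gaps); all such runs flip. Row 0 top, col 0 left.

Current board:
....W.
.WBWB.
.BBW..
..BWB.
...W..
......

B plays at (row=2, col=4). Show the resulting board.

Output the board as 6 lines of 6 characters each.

Answer: ....W.
.WBWB.
.BBBB.
..BWB.
...W..
......

Derivation:
Place B at (2,4); scan 8 dirs for brackets.
Dir NW: opp run (1,3), next='.' -> no flip
Dir N: first cell 'B' (not opp) -> no flip
Dir NE: first cell '.' (not opp) -> no flip
Dir W: opp run (2,3) capped by B -> flip
Dir E: first cell '.' (not opp) -> no flip
Dir SW: opp run (3,3), next='.' -> no flip
Dir S: first cell 'B' (not opp) -> no flip
Dir SE: first cell '.' (not opp) -> no flip
All flips: (2,3)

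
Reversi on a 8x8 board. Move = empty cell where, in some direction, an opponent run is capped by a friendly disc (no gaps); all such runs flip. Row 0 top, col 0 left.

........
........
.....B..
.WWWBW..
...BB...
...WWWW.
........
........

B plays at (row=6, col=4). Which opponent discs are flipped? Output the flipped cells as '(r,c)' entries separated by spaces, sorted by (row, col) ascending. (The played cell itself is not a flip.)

Dir NW: opp run (5,3), next='.' -> no flip
Dir N: opp run (5,4) capped by B -> flip
Dir NE: opp run (5,5), next='.' -> no flip
Dir W: first cell '.' (not opp) -> no flip
Dir E: first cell '.' (not opp) -> no flip
Dir SW: first cell '.' (not opp) -> no flip
Dir S: first cell '.' (not opp) -> no flip
Dir SE: first cell '.' (not opp) -> no flip

Answer: (5,4)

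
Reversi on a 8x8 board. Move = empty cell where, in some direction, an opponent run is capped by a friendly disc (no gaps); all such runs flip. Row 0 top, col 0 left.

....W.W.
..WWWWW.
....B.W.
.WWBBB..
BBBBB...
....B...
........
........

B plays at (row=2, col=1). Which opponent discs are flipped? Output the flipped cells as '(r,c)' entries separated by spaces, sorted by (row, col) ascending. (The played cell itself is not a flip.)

Answer: (3,1) (3,2)

Derivation:
Dir NW: first cell '.' (not opp) -> no flip
Dir N: first cell '.' (not opp) -> no flip
Dir NE: opp run (1,2), next='.' -> no flip
Dir W: first cell '.' (not opp) -> no flip
Dir E: first cell '.' (not opp) -> no flip
Dir SW: first cell '.' (not opp) -> no flip
Dir S: opp run (3,1) capped by B -> flip
Dir SE: opp run (3,2) capped by B -> flip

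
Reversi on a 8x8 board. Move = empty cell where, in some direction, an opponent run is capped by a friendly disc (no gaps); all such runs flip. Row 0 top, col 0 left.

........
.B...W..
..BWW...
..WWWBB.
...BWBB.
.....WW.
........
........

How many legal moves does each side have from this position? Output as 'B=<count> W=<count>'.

-- B to move --
(0,4): no bracket -> illegal
(0,5): no bracket -> illegal
(0,6): no bracket -> illegal
(1,2): flips 2 -> legal
(1,3): flips 3 -> legal
(1,4): no bracket -> illegal
(1,6): no bracket -> illegal
(2,1): flips 1 -> legal
(2,5): flips 3 -> legal
(2,6): no bracket -> illegal
(3,1): flips 3 -> legal
(4,1): no bracket -> illegal
(4,2): flips 1 -> legal
(4,7): no bracket -> illegal
(5,3): flips 1 -> legal
(5,4): no bracket -> illegal
(5,7): no bracket -> illegal
(6,4): flips 1 -> legal
(6,5): flips 1 -> legal
(6,6): flips 4 -> legal
(6,7): flips 1 -> legal
B mobility = 11
-- W to move --
(0,0): flips 2 -> legal
(0,1): no bracket -> illegal
(0,2): no bracket -> illegal
(1,0): no bracket -> illegal
(1,2): flips 1 -> legal
(1,3): no bracket -> illegal
(2,0): no bracket -> illegal
(2,1): flips 1 -> legal
(2,5): flips 2 -> legal
(2,6): flips 3 -> legal
(2,7): no bracket -> illegal
(3,1): no bracket -> illegal
(3,7): flips 3 -> legal
(4,2): flips 1 -> legal
(4,7): flips 2 -> legal
(5,2): flips 1 -> legal
(5,3): flips 1 -> legal
(5,4): flips 1 -> legal
(5,7): flips 2 -> legal
W mobility = 12

Answer: B=11 W=12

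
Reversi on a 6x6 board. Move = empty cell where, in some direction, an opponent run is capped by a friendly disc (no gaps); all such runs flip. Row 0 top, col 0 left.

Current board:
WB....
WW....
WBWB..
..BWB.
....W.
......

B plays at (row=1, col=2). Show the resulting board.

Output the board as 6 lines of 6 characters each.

Place B at (1,2); scan 8 dirs for brackets.
Dir NW: first cell 'B' (not opp) -> no flip
Dir N: first cell '.' (not opp) -> no flip
Dir NE: first cell '.' (not opp) -> no flip
Dir W: opp run (1,1) (1,0), next=edge -> no flip
Dir E: first cell '.' (not opp) -> no flip
Dir SW: first cell 'B' (not opp) -> no flip
Dir S: opp run (2,2) capped by B -> flip
Dir SE: first cell 'B' (not opp) -> no flip
All flips: (2,2)

Answer: WB....
WWB...
WBBB..
..BWB.
....W.
......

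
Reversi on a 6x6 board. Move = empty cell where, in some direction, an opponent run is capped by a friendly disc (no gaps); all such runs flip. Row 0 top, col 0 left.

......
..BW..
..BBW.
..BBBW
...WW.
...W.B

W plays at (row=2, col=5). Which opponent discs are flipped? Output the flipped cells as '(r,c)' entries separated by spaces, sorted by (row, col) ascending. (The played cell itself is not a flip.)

Answer: (3,4)

Derivation:
Dir NW: first cell '.' (not opp) -> no flip
Dir N: first cell '.' (not opp) -> no flip
Dir NE: edge -> no flip
Dir W: first cell 'W' (not opp) -> no flip
Dir E: edge -> no flip
Dir SW: opp run (3,4) capped by W -> flip
Dir S: first cell 'W' (not opp) -> no flip
Dir SE: edge -> no flip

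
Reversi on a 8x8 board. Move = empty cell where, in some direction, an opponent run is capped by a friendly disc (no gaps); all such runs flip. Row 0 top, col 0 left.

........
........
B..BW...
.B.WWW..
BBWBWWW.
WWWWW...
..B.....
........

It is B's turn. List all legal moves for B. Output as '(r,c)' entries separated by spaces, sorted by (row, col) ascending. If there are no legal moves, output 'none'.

(1,3): no bracket -> illegal
(1,4): no bracket -> illegal
(1,5): no bracket -> illegal
(2,2): no bracket -> illegal
(2,5): flips 2 -> legal
(2,6): flips 3 -> legal
(3,2): flips 2 -> legal
(3,6): no bracket -> illegal
(3,7): no bracket -> illegal
(4,7): flips 3 -> legal
(5,5): no bracket -> illegal
(5,6): flips 2 -> legal
(5,7): no bracket -> illegal
(6,0): flips 1 -> legal
(6,1): flips 2 -> legal
(6,3): flips 2 -> legal
(6,4): flips 2 -> legal
(6,5): flips 1 -> legal

Answer: (2,5) (2,6) (3,2) (4,7) (5,6) (6,0) (6,1) (6,3) (6,4) (6,5)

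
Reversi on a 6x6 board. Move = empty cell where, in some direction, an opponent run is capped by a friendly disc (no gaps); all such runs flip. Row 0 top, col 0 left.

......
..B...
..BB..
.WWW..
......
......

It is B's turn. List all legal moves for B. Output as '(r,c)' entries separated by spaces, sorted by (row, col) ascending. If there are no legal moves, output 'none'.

(2,0): no bracket -> illegal
(2,1): no bracket -> illegal
(2,4): no bracket -> illegal
(3,0): no bracket -> illegal
(3,4): no bracket -> illegal
(4,0): flips 1 -> legal
(4,1): flips 1 -> legal
(4,2): flips 1 -> legal
(4,3): flips 1 -> legal
(4,4): flips 1 -> legal

Answer: (4,0) (4,1) (4,2) (4,3) (4,4)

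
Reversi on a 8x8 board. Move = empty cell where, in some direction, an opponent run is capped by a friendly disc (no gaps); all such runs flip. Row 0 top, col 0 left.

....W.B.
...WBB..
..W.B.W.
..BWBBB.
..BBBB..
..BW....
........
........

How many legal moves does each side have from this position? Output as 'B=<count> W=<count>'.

Answer: B=11 W=8

Derivation:
-- B to move --
(0,2): flips 1 -> legal
(0,3): no bracket -> illegal
(0,5): no bracket -> illegal
(1,1): flips 2 -> legal
(1,2): flips 2 -> legal
(1,6): flips 1 -> legal
(1,7): flips 1 -> legal
(2,1): no bracket -> illegal
(2,3): flips 1 -> legal
(2,5): no bracket -> illegal
(2,7): no bracket -> illegal
(3,1): no bracket -> illegal
(3,7): flips 1 -> legal
(5,4): flips 1 -> legal
(6,2): flips 1 -> legal
(6,3): flips 1 -> legal
(6,4): flips 1 -> legal
B mobility = 11
-- W to move --
(0,3): no bracket -> illegal
(0,5): no bracket -> illegal
(0,7): no bracket -> illegal
(1,6): flips 2 -> legal
(1,7): no bracket -> illegal
(2,1): no bracket -> illegal
(2,3): no bracket -> illegal
(2,5): no bracket -> illegal
(2,7): no bracket -> illegal
(3,1): flips 2 -> legal
(3,7): flips 3 -> legal
(4,1): no bracket -> illegal
(4,6): flips 3 -> legal
(4,7): no bracket -> illegal
(5,1): flips 2 -> legal
(5,4): flips 4 -> legal
(5,5): flips 1 -> legal
(5,6): no bracket -> illegal
(6,1): no bracket -> illegal
(6,2): flips 3 -> legal
(6,3): no bracket -> illegal
W mobility = 8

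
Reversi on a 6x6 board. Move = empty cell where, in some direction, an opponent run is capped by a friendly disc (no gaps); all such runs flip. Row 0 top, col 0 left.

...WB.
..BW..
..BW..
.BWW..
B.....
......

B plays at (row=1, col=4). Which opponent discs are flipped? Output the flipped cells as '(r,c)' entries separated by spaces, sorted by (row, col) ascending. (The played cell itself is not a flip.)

Answer: (1,3)

Derivation:
Dir NW: opp run (0,3), next=edge -> no flip
Dir N: first cell 'B' (not opp) -> no flip
Dir NE: first cell '.' (not opp) -> no flip
Dir W: opp run (1,3) capped by B -> flip
Dir E: first cell '.' (not opp) -> no flip
Dir SW: opp run (2,3) (3,2), next='.' -> no flip
Dir S: first cell '.' (not opp) -> no flip
Dir SE: first cell '.' (not opp) -> no flip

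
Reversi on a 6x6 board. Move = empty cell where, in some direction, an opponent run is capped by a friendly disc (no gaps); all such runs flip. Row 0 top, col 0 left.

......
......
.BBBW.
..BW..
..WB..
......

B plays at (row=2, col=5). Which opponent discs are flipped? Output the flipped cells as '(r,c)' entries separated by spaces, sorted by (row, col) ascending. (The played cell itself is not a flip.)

Answer: (2,4)

Derivation:
Dir NW: first cell '.' (not opp) -> no flip
Dir N: first cell '.' (not opp) -> no flip
Dir NE: edge -> no flip
Dir W: opp run (2,4) capped by B -> flip
Dir E: edge -> no flip
Dir SW: first cell '.' (not opp) -> no flip
Dir S: first cell '.' (not opp) -> no flip
Dir SE: edge -> no flip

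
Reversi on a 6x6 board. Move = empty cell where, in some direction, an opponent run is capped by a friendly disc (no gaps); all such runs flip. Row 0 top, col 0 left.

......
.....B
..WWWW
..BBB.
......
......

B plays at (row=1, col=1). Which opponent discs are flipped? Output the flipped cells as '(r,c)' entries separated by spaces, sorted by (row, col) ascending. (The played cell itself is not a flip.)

Dir NW: first cell '.' (not opp) -> no flip
Dir N: first cell '.' (not opp) -> no flip
Dir NE: first cell '.' (not opp) -> no flip
Dir W: first cell '.' (not opp) -> no flip
Dir E: first cell '.' (not opp) -> no flip
Dir SW: first cell '.' (not opp) -> no flip
Dir S: first cell '.' (not opp) -> no flip
Dir SE: opp run (2,2) capped by B -> flip

Answer: (2,2)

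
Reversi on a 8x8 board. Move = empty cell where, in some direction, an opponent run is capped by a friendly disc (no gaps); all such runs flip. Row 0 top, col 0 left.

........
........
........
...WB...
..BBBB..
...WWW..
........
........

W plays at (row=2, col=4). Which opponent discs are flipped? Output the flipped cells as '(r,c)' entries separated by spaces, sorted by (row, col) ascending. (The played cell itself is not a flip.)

Answer: (3,4) (4,4)

Derivation:
Dir NW: first cell '.' (not opp) -> no flip
Dir N: first cell '.' (not opp) -> no flip
Dir NE: first cell '.' (not opp) -> no flip
Dir W: first cell '.' (not opp) -> no flip
Dir E: first cell '.' (not opp) -> no flip
Dir SW: first cell 'W' (not opp) -> no flip
Dir S: opp run (3,4) (4,4) capped by W -> flip
Dir SE: first cell '.' (not opp) -> no flip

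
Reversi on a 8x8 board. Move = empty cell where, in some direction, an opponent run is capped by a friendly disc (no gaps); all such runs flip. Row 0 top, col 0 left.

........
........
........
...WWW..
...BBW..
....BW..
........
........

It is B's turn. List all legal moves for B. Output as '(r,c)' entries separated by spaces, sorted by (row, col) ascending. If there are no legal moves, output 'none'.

(2,2): flips 1 -> legal
(2,3): flips 1 -> legal
(2,4): flips 1 -> legal
(2,5): flips 1 -> legal
(2,6): flips 1 -> legal
(3,2): no bracket -> illegal
(3,6): flips 1 -> legal
(4,2): no bracket -> illegal
(4,6): flips 1 -> legal
(5,6): flips 1 -> legal
(6,4): no bracket -> illegal
(6,5): no bracket -> illegal
(6,6): flips 1 -> legal

Answer: (2,2) (2,3) (2,4) (2,5) (2,6) (3,6) (4,6) (5,6) (6,6)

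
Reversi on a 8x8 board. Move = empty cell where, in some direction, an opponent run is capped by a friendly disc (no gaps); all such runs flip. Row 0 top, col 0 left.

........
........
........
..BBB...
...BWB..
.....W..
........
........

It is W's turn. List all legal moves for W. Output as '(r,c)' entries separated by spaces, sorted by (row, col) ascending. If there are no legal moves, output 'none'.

(2,1): no bracket -> illegal
(2,2): flips 1 -> legal
(2,3): no bracket -> illegal
(2,4): flips 1 -> legal
(2,5): no bracket -> illegal
(3,1): no bracket -> illegal
(3,5): flips 1 -> legal
(3,6): no bracket -> illegal
(4,1): no bracket -> illegal
(4,2): flips 1 -> legal
(4,6): flips 1 -> legal
(5,2): no bracket -> illegal
(5,3): no bracket -> illegal
(5,4): no bracket -> illegal
(5,6): no bracket -> illegal

Answer: (2,2) (2,4) (3,5) (4,2) (4,6)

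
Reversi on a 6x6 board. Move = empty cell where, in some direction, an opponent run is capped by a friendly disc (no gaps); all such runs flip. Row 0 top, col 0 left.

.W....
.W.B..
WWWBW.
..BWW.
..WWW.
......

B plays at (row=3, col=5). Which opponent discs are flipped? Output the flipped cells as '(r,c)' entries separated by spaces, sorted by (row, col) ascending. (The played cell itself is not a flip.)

Answer: (2,4) (3,3) (3,4)

Derivation:
Dir NW: opp run (2,4) capped by B -> flip
Dir N: first cell '.' (not opp) -> no flip
Dir NE: edge -> no flip
Dir W: opp run (3,4) (3,3) capped by B -> flip
Dir E: edge -> no flip
Dir SW: opp run (4,4), next='.' -> no flip
Dir S: first cell '.' (not opp) -> no flip
Dir SE: edge -> no flip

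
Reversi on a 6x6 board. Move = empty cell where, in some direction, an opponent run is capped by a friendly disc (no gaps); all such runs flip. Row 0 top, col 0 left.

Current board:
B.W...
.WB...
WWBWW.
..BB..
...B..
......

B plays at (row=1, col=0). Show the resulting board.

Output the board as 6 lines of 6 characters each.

Answer: B.W...
BBB...
WBBWW.
..BB..
...B..
......

Derivation:
Place B at (1,0); scan 8 dirs for brackets.
Dir NW: edge -> no flip
Dir N: first cell 'B' (not opp) -> no flip
Dir NE: first cell '.' (not opp) -> no flip
Dir W: edge -> no flip
Dir E: opp run (1,1) capped by B -> flip
Dir SW: edge -> no flip
Dir S: opp run (2,0), next='.' -> no flip
Dir SE: opp run (2,1) capped by B -> flip
All flips: (1,1) (2,1)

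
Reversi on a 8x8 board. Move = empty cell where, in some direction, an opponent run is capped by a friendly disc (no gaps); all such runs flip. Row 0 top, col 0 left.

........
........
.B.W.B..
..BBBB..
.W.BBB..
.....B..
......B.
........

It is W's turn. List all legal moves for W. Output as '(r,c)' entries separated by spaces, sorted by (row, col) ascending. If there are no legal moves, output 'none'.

Answer: (5,3) (5,6)

Derivation:
(1,0): no bracket -> illegal
(1,1): no bracket -> illegal
(1,2): no bracket -> illegal
(1,4): no bracket -> illegal
(1,5): no bracket -> illegal
(1,6): no bracket -> illegal
(2,0): no bracket -> illegal
(2,2): no bracket -> illegal
(2,4): no bracket -> illegal
(2,6): no bracket -> illegal
(3,0): no bracket -> illegal
(3,1): no bracket -> illegal
(3,6): no bracket -> illegal
(4,2): no bracket -> illegal
(4,6): no bracket -> illegal
(5,2): no bracket -> illegal
(5,3): flips 2 -> legal
(5,4): no bracket -> illegal
(5,6): flips 2 -> legal
(5,7): no bracket -> illegal
(6,4): no bracket -> illegal
(6,5): no bracket -> illegal
(6,7): no bracket -> illegal
(7,5): no bracket -> illegal
(7,6): no bracket -> illegal
(7,7): no bracket -> illegal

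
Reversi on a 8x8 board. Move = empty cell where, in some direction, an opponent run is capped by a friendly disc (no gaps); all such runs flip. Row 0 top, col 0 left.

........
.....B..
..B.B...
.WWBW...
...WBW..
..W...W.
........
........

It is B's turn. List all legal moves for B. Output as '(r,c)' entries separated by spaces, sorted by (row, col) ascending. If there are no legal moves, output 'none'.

Answer: (3,0) (3,5) (4,0) (4,2) (4,6) (5,3)

Derivation:
(2,0): no bracket -> illegal
(2,1): no bracket -> illegal
(2,3): no bracket -> illegal
(2,5): no bracket -> illegal
(3,0): flips 2 -> legal
(3,5): flips 1 -> legal
(3,6): no bracket -> illegal
(4,0): flips 1 -> legal
(4,1): no bracket -> illegal
(4,2): flips 2 -> legal
(4,6): flips 1 -> legal
(4,7): no bracket -> illegal
(5,1): no bracket -> illegal
(5,3): flips 1 -> legal
(5,4): no bracket -> illegal
(5,5): no bracket -> illegal
(5,7): no bracket -> illegal
(6,1): no bracket -> illegal
(6,2): no bracket -> illegal
(6,3): no bracket -> illegal
(6,5): no bracket -> illegal
(6,6): no bracket -> illegal
(6,7): no bracket -> illegal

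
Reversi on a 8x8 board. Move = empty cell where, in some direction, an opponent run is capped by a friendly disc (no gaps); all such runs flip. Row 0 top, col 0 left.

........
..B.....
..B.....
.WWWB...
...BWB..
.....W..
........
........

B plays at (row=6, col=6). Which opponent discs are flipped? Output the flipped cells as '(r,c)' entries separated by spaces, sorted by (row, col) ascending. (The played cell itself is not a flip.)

Answer: (3,3) (4,4) (5,5)

Derivation:
Dir NW: opp run (5,5) (4,4) (3,3) capped by B -> flip
Dir N: first cell '.' (not opp) -> no flip
Dir NE: first cell '.' (not opp) -> no flip
Dir W: first cell '.' (not opp) -> no flip
Dir E: first cell '.' (not opp) -> no flip
Dir SW: first cell '.' (not opp) -> no flip
Dir S: first cell '.' (not opp) -> no flip
Dir SE: first cell '.' (not opp) -> no flip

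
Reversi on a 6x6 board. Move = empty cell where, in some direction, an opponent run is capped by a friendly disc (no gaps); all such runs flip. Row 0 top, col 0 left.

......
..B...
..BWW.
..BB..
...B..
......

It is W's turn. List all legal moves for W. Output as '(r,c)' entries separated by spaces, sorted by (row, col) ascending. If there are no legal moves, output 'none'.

(0,1): flips 1 -> legal
(0,2): no bracket -> illegal
(0,3): no bracket -> illegal
(1,1): no bracket -> illegal
(1,3): no bracket -> illegal
(2,1): flips 1 -> legal
(3,1): no bracket -> illegal
(3,4): no bracket -> illegal
(4,1): flips 1 -> legal
(4,2): flips 1 -> legal
(4,4): no bracket -> illegal
(5,2): no bracket -> illegal
(5,3): flips 2 -> legal
(5,4): no bracket -> illegal

Answer: (0,1) (2,1) (4,1) (4,2) (5,3)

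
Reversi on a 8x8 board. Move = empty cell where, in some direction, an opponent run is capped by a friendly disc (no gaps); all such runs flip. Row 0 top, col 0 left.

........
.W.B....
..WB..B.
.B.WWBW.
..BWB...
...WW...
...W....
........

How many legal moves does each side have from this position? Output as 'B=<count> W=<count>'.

Answer: B=10 W=12

Derivation:
-- B to move --
(0,0): flips 3 -> legal
(0,1): no bracket -> illegal
(0,2): no bracket -> illegal
(1,0): no bracket -> illegal
(1,2): no bracket -> illegal
(2,0): no bracket -> illegal
(2,1): flips 1 -> legal
(2,4): flips 2 -> legal
(2,5): no bracket -> illegal
(2,7): no bracket -> illegal
(3,2): flips 2 -> legal
(3,7): flips 1 -> legal
(4,5): flips 1 -> legal
(4,6): flips 1 -> legal
(4,7): no bracket -> illegal
(5,2): no bracket -> illegal
(5,5): no bracket -> illegal
(6,2): flips 1 -> legal
(6,4): flips 2 -> legal
(6,5): no bracket -> illegal
(7,2): no bracket -> illegal
(7,3): flips 4 -> legal
(7,4): no bracket -> illegal
B mobility = 10
-- W to move --
(0,2): no bracket -> illegal
(0,3): flips 2 -> legal
(0,4): flips 1 -> legal
(1,2): flips 1 -> legal
(1,4): no bracket -> illegal
(1,5): no bracket -> illegal
(1,6): flips 1 -> legal
(1,7): flips 3 -> legal
(2,0): flips 2 -> legal
(2,1): no bracket -> illegal
(2,4): flips 1 -> legal
(2,5): no bracket -> illegal
(2,7): no bracket -> illegal
(3,0): no bracket -> illegal
(3,2): no bracket -> illegal
(3,7): no bracket -> illegal
(4,0): flips 1 -> legal
(4,1): flips 1 -> legal
(4,5): flips 1 -> legal
(4,6): no bracket -> illegal
(5,1): flips 1 -> legal
(5,2): no bracket -> illegal
(5,5): flips 1 -> legal
W mobility = 12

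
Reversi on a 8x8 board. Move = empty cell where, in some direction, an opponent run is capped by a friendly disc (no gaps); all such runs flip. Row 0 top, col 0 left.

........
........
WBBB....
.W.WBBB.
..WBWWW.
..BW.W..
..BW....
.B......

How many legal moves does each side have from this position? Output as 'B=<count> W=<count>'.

-- B to move --
(1,0): no bracket -> illegal
(1,1): no bracket -> illegal
(2,4): no bracket -> illegal
(3,0): no bracket -> illegal
(3,2): flips 2 -> legal
(3,7): no bracket -> illegal
(4,0): flips 1 -> legal
(4,1): flips 2 -> legal
(4,7): flips 3 -> legal
(5,1): no bracket -> illegal
(5,4): flips 3 -> legal
(5,6): flips 2 -> legal
(5,7): flips 1 -> legal
(6,4): flips 1 -> legal
(6,5): flips 2 -> legal
(6,6): flips 3 -> legal
(7,2): no bracket -> illegal
(7,3): flips 2 -> legal
(7,4): flips 1 -> legal
B mobility = 12
-- W to move --
(1,0): no bracket -> illegal
(1,1): flips 2 -> legal
(1,2): flips 2 -> legal
(1,3): flips 2 -> legal
(1,4): no bracket -> illegal
(2,4): flips 5 -> legal
(2,5): flips 1 -> legal
(2,6): flips 2 -> legal
(2,7): flips 1 -> legal
(3,0): no bracket -> illegal
(3,2): no bracket -> illegal
(3,7): flips 3 -> legal
(4,1): flips 1 -> legal
(4,7): no bracket -> illegal
(5,1): flips 1 -> legal
(5,4): no bracket -> illegal
(6,0): no bracket -> illegal
(6,1): flips 1 -> legal
(7,0): no bracket -> illegal
(7,2): flips 2 -> legal
(7,3): no bracket -> illegal
W mobility = 12

Answer: B=12 W=12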